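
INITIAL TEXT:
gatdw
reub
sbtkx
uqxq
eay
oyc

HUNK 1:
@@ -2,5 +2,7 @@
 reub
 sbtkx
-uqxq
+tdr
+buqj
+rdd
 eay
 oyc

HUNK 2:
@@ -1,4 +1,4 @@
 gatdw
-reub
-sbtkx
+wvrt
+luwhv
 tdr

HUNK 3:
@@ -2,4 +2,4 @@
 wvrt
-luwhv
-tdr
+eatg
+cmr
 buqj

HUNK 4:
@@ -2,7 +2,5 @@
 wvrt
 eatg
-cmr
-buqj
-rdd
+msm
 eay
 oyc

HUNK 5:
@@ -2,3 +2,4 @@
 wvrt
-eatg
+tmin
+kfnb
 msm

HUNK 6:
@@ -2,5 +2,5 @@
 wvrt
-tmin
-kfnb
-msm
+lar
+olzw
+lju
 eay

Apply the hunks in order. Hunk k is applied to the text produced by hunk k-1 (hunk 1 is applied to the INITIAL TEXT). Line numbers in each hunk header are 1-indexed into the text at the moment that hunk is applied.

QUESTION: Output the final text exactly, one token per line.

Hunk 1: at line 2 remove [uqxq] add [tdr,buqj,rdd] -> 8 lines: gatdw reub sbtkx tdr buqj rdd eay oyc
Hunk 2: at line 1 remove [reub,sbtkx] add [wvrt,luwhv] -> 8 lines: gatdw wvrt luwhv tdr buqj rdd eay oyc
Hunk 3: at line 2 remove [luwhv,tdr] add [eatg,cmr] -> 8 lines: gatdw wvrt eatg cmr buqj rdd eay oyc
Hunk 4: at line 2 remove [cmr,buqj,rdd] add [msm] -> 6 lines: gatdw wvrt eatg msm eay oyc
Hunk 5: at line 2 remove [eatg] add [tmin,kfnb] -> 7 lines: gatdw wvrt tmin kfnb msm eay oyc
Hunk 6: at line 2 remove [tmin,kfnb,msm] add [lar,olzw,lju] -> 7 lines: gatdw wvrt lar olzw lju eay oyc

Answer: gatdw
wvrt
lar
olzw
lju
eay
oyc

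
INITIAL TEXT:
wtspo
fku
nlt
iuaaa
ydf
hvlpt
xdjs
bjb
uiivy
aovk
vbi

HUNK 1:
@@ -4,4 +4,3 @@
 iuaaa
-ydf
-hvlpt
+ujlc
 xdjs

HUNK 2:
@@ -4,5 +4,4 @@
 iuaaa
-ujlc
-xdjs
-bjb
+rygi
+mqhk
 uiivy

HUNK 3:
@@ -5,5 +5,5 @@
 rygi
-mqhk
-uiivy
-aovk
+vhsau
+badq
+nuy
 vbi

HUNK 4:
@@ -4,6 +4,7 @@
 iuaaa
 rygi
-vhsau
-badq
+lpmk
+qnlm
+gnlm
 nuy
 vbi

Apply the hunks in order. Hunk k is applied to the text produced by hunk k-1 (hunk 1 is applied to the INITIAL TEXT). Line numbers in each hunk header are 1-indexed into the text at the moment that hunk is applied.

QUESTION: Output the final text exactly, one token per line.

Answer: wtspo
fku
nlt
iuaaa
rygi
lpmk
qnlm
gnlm
nuy
vbi

Derivation:
Hunk 1: at line 4 remove [ydf,hvlpt] add [ujlc] -> 10 lines: wtspo fku nlt iuaaa ujlc xdjs bjb uiivy aovk vbi
Hunk 2: at line 4 remove [ujlc,xdjs,bjb] add [rygi,mqhk] -> 9 lines: wtspo fku nlt iuaaa rygi mqhk uiivy aovk vbi
Hunk 3: at line 5 remove [mqhk,uiivy,aovk] add [vhsau,badq,nuy] -> 9 lines: wtspo fku nlt iuaaa rygi vhsau badq nuy vbi
Hunk 4: at line 4 remove [vhsau,badq] add [lpmk,qnlm,gnlm] -> 10 lines: wtspo fku nlt iuaaa rygi lpmk qnlm gnlm nuy vbi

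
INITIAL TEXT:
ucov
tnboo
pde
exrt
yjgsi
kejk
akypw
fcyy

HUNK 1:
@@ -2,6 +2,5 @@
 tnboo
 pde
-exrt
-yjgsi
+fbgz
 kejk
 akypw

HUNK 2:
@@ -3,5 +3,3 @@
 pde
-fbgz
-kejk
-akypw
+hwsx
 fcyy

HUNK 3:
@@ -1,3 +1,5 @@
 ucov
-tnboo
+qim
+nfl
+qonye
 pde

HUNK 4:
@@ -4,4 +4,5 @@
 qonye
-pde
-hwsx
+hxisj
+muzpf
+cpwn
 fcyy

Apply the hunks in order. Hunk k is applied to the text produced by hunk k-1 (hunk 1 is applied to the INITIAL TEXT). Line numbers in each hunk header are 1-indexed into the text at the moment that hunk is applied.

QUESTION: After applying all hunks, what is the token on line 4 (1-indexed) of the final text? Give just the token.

Hunk 1: at line 2 remove [exrt,yjgsi] add [fbgz] -> 7 lines: ucov tnboo pde fbgz kejk akypw fcyy
Hunk 2: at line 3 remove [fbgz,kejk,akypw] add [hwsx] -> 5 lines: ucov tnboo pde hwsx fcyy
Hunk 3: at line 1 remove [tnboo] add [qim,nfl,qonye] -> 7 lines: ucov qim nfl qonye pde hwsx fcyy
Hunk 4: at line 4 remove [pde,hwsx] add [hxisj,muzpf,cpwn] -> 8 lines: ucov qim nfl qonye hxisj muzpf cpwn fcyy
Final line 4: qonye

Answer: qonye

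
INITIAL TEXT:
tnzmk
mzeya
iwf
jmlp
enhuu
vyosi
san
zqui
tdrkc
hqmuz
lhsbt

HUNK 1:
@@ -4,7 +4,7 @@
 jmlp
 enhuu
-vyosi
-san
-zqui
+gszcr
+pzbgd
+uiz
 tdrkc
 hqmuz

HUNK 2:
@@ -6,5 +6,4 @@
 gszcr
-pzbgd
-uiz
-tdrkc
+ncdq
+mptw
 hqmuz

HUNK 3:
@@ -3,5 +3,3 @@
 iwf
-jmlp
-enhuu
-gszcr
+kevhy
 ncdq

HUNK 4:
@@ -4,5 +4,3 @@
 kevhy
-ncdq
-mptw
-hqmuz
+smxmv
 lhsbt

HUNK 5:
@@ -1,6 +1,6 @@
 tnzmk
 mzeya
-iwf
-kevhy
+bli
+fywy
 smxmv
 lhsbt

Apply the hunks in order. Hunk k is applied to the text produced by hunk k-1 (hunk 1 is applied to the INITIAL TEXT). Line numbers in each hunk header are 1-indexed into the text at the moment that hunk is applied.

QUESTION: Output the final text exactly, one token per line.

Hunk 1: at line 4 remove [vyosi,san,zqui] add [gszcr,pzbgd,uiz] -> 11 lines: tnzmk mzeya iwf jmlp enhuu gszcr pzbgd uiz tdrkc hqmuz lhsbt
Hunk 2: at line 6 remove [pzbgd,uiz,tdrkc] add [ncdq,mptw] -> 10 lines: tnzmk mzeya iwf jmlp enhuu gszcr ncdq mptw hqmuz lhsbt
Hunk 3: at line 3 remove [jmlp,enhuu,gszcr] add [kevhy] -> 8 lines: tnzmk mzeya iwf kevhy ncdq mptw hqmuz lhsbt
Hunk 4: at line 4 remove [ncdq,mptw,hqmuz] add [smxmv] -> 6 lines: tnzmk mzeya iwf kevhy smxmv lhsbt
Hunk 5: at line 1 remove [iwf,kevhy] add [bli,fywy] -> 6 lines: tnzmk mzeya bli fywy smxmv lhsbt

Answer: tnzmk
mzeya
bli
fywy
smxmv
lhsbt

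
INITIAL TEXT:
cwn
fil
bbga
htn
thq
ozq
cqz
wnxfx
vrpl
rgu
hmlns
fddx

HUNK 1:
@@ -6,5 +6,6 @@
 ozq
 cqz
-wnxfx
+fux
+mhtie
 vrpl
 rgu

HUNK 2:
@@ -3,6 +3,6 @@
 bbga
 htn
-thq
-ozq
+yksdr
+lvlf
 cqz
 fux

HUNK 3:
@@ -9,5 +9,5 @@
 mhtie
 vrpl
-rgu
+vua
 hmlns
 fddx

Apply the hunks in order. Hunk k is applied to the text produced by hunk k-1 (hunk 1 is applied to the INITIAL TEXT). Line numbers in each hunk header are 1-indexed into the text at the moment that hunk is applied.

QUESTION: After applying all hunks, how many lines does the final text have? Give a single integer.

Hunk 1: at line 6 remove [wnxfx] add [fux,mhtie] -> 13 lines: cwn fil bbga htn thq ozq cqz fux mhtie vrpl rgu hmlns fddx
Hunk 2: at line 3 remove [thq,ozq] add [yksdr,lvlf] -> 13 lines: cwn fil bbga htn yksdr lvlf cqz fux mhtie vrpl rgu hmlns fddx
Hunk 3: at line 9 remove [rgu] add [vua] -> 13 lines: cwn fil bbga htn yksdr lvlf cqz fux mhtie vrpl vua hmlns fddx
Final line count: 13

Answer: 13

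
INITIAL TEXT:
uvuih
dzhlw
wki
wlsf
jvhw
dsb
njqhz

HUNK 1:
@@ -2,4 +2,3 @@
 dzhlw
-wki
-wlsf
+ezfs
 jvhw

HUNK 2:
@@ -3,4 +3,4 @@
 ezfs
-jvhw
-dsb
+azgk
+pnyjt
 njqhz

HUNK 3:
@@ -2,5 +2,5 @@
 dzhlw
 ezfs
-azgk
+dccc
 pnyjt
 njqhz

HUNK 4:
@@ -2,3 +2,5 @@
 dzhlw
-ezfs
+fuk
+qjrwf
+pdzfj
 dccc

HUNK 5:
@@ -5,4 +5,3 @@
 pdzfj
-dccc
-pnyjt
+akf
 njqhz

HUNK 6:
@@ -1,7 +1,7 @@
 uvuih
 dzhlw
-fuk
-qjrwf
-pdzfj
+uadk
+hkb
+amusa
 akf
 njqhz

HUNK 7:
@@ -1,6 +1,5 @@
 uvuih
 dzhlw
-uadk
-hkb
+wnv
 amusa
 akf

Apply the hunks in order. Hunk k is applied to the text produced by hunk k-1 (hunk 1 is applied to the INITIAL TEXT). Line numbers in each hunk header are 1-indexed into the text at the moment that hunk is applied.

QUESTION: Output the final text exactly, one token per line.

Hunk 1: at line 2 remove [wki,wlsf] add [ezfs] -> 6 lines: uvuih dzhlw ezfs jvhw dsb njqhz
Hunk 2: at line 3 remove [jvhw,dsb] add [azgk,pnyjt] -> 6 lines: uvuih dzhlw ezfs azgk pnyjt njqhz
Hunk 3: at line 2 remove [azgk] add [dccc] -> 6 lines: uvuih dzhlw ezfs dccc pnyjt njqhz
Hunk 4: at line 2 remove [ezfs] add [fuk,qjrwf,pdzfj] -> 8 lines: uvuih dzhlw fuk qjrwf pdzfj dccc pnyjt njqhz
Hunk 5: at line 5 remove [dccc,pnyjt] add [akf] -> 7 lines: uvuih dzhlw fuk qjrwf pdzfj akf njqhz
Hunk 6: at line 1 remove [fuk,qjrwf,pdzfj] add [uadk,hkb,amusa] -> 7 lines: uvuih dzhlw uadk hkb amusa akf njqhz
Hunk 7: at line 1 remove [uadk,hkb] add [wnv] -> 6 lines: uvuih dzhlw wnv amusa akf njqhz

Answer: uvuih
dzhlw
wnv
amusa
akf
njqhz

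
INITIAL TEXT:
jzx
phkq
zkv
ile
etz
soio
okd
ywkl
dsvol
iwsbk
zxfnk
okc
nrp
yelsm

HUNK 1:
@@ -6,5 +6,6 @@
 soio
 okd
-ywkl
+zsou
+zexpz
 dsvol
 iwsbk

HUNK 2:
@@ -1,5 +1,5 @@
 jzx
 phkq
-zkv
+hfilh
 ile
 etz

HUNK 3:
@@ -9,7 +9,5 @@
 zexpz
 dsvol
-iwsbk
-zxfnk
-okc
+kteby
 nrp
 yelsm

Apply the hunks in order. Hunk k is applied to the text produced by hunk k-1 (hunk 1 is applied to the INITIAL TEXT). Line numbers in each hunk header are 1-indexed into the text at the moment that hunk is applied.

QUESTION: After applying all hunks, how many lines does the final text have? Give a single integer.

Hunk 1: at line 6 remove [ywkl] add [zsou,zexpz] -> 15 lines: jzx phkq zkv ile etz soio okd zsou zexpz dsvol iwsbk zxfnk okc nrp yelsm
Hunk 2: at line 1 remove [zkv] add [hfilh] -> 15 lines: jzx phkq hfilh ile etz soio okd zsou zexpz dsvol iwsbk zxfnk okc nrp yelsm
Hunk 3: at line 9 remove [iwsbk,zxfnk,okc] add [kteby] -> 13 lines: jzx phkq hfilh ile etz soio okd zsou zexpz dsvol kteby nrp yelsm
Final line count: 13

Answer: 13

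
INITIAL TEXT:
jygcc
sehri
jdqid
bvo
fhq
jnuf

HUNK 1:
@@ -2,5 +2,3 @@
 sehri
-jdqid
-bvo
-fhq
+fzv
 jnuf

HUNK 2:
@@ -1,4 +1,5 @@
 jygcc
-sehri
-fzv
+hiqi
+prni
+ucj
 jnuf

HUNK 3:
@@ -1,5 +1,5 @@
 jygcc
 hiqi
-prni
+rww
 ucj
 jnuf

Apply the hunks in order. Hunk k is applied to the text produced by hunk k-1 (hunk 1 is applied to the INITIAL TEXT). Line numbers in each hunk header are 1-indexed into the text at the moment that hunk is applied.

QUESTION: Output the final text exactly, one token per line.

Hunk 1: at line 2 remove [jdqid,bvo,fhq] add [fzv] -> 4 lines: jygcc sehri fzv jnuf
Hunk 2: at line 1 remove [sehri,fzv] add [hiqi,prni,ucj] -> 5 lines: jygcc hiqi prni ucj jnuf
Hunk 3: at line 1 remove [prni] add [rww] -> 5 lines: jygcc hiqi rww ucj jnuf

Answer: jygcc
hiqi
rww
ucj
jnuf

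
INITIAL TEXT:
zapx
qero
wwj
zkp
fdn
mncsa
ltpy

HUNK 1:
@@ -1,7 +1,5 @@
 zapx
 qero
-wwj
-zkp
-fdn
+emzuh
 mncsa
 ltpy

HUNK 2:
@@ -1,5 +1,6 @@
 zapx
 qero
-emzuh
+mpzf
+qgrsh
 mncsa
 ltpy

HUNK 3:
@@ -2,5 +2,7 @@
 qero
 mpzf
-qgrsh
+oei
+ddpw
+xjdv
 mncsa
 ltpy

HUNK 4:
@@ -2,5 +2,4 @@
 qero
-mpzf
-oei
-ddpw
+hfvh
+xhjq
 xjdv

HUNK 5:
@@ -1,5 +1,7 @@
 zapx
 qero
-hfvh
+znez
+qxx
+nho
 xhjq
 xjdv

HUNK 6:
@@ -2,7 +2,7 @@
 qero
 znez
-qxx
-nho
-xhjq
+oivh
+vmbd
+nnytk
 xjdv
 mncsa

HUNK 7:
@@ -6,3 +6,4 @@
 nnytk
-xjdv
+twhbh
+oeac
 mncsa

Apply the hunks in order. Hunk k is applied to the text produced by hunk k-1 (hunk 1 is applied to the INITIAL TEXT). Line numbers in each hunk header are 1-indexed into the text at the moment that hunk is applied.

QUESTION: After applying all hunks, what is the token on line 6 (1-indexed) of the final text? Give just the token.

Hunk 1: at line 1 remove [wwj,zkp,fdn] add [emzuh] -> 5 lines: zapx qero emzuh mncsa ltpy
Hunk 2: at line 1 remove [emzuh] add [mpzf,qgrsh] -> 6 lines: zapx qero mpzf qgrsh mncsa ltpy
Hunk 3: at line 2 remove [qgrsh] add [oei,ddpw,xjdv] -> 8 lines: zapx qero mpzf oei ddpw xjdv mncsa ltpy
Hunk 4: at line 2 remove [mpzf,oei,ddpw] add [hfvh,xhjq] -> 7 lines: zapx qero hfvh xhjq xjdv mncsa ltpy
Hunk 5: at line 1 remove [hfvh] add [znez,qxx,nho] -> 9 lines: zapx qero znez qxx nho xhjq xjdv mncsa ltpy
Hunk 6: at line 2 remove [qxx,nho,xhjq] add [oivh,vmbd,nnytk] -> 9 lines: zapx qero znez oivh vmbd nnytk xjdv mncsa ltpy
Hunk 7: at line 6 remove [xjdv] add [twhbh,oeac] -> 10 lines: zapx qero znez oivh vmbd nnytk twhbh oeac mncsa ltpy
Final line 6: nnytk

Answer: nnytk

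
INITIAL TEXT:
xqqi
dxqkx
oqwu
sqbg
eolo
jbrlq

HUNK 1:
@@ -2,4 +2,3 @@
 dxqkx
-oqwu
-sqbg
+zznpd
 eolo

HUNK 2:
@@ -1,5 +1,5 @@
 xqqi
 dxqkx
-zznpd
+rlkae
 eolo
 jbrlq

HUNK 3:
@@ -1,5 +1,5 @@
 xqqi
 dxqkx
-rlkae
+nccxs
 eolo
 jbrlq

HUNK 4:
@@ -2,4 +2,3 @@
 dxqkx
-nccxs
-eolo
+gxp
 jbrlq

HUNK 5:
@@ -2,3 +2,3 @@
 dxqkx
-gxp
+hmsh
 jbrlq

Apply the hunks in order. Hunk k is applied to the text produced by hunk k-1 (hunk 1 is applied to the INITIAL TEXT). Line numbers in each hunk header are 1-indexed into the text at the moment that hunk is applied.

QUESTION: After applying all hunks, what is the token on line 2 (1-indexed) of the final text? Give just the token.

Answer: dxqkx

Derivation:
Hunk 1: at line 2 remove [oqwu,sqbg] add [zznpd] -> 5 lines: xqqi dxqkx zznpd eolo jbrlq
Hunk 2: at line 1 remove [zznpd] add [rlkae] -> 5 lines: xqqi dxqkx rlkae eolo jbrlq
Hunk 3: at line 1 remove [rlkae] add [nccxs] -> 5 lines: xqqi dxqkx nccxs eolo jbrlq
Hunk 4: at line 2 remove [nccxs,eolo] add [gxp] -> 4 lines: xqqi dxqkx gxp jbrlq
Hunk 5: at line 2 remove [gxp] add [hmsh] -> 4 lines: xqqi dxqkx hmsh jbrlq
Final line 2: dxqkx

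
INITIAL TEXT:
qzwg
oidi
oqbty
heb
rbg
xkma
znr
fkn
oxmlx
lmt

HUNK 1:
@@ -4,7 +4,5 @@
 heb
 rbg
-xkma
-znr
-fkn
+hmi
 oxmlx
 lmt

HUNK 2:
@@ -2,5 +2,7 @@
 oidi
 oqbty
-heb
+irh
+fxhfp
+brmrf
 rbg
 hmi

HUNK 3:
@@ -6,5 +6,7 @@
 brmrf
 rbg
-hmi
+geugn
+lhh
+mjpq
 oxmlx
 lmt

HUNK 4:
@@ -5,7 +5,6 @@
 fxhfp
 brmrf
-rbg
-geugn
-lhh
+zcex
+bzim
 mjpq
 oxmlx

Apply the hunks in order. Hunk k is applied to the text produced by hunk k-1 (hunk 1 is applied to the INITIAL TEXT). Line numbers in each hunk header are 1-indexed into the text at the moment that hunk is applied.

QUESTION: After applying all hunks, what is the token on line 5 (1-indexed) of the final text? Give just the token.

Answer: fxhfp

Derivation:
Hunk 1: at line 4 remove [xkma,znr,fkn] add [hmi] -> 8 lines: qzwg oidi oqbty heb rbg hmi oxmlx lmt
Hunk 2: at line 2 remove [heb] add [irh,fxhfp,brmrf] -> 10 lines: qzwg oidi oqbty irh fxhfp brmrf rbg hmi oxmlx lmt
Hunk 3: at line 6 remove [hmi] add [geugn,lhh,mjpq] -> 12 lines: qzwg oidi oqbty irh fxhfp brmrf rbg geugn lhh mjpq oxmlx lmt
Hunk 4: at line 5 remove [rbg,geugn,lhh] add [zcex,bzim] -> 11 lines: qzwg oidi oqbty irh fxhfp brmrf zcex bzim mjpq oxmlx lmt
Final line 5: fxhfp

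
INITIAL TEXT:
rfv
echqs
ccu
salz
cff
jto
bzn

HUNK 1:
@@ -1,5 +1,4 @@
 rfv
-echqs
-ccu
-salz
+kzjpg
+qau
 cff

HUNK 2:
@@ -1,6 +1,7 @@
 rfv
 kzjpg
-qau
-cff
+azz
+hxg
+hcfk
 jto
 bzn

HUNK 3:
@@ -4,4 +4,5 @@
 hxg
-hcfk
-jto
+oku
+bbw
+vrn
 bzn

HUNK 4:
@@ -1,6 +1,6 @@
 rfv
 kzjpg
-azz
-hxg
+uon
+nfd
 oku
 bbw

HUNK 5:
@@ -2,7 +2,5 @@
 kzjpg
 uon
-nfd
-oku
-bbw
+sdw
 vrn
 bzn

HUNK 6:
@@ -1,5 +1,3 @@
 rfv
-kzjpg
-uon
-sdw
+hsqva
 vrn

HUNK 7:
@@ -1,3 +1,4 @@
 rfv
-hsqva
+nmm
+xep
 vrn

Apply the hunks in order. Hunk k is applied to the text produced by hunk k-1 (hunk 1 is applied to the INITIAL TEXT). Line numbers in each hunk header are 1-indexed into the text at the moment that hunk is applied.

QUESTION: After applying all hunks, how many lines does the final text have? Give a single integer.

Answer: 5

Derivation:
Hunk 1: at line 1 remove [echqs,ccu,salz] add [kzjpg,qau] -> 6 lines: rfv kzjpg qau cff jto bzn
Hunk 2: at line 1 remove [qau,cff] add [azz,hxg,hcfk] -> 7 lines: rfv kzjpg azz hxg hcfk jto bzn
Hunk 3: at line 4 remove [hcfk,jto] add [oku,bbw,vrn] -> 8 lines: rfv kzjpg azz hxg oku bbw vrn bzn
Hunk 4: at line 1 remove [azz,hxg] add [uon,nfd] -> 8 lines: rfv kzjpg uon nfd oku bbw vrn bzn
Hunk 5: at line 2 remove [nfd,oku,bbw] add [sdw] -> 6 lines: rfv kzjpg uon sdw vrn bzn
Hunk 6: at line 1 remove [kzjpg,uon,sdw] add [hsqva] -> 4 lines: rfv hsqva vrn bzn
Hunk 7: at line 1 remove [hsqva] add [nmm,xep] -> 5 lines: rfv nmm xep vrn bzn
Final line count: 5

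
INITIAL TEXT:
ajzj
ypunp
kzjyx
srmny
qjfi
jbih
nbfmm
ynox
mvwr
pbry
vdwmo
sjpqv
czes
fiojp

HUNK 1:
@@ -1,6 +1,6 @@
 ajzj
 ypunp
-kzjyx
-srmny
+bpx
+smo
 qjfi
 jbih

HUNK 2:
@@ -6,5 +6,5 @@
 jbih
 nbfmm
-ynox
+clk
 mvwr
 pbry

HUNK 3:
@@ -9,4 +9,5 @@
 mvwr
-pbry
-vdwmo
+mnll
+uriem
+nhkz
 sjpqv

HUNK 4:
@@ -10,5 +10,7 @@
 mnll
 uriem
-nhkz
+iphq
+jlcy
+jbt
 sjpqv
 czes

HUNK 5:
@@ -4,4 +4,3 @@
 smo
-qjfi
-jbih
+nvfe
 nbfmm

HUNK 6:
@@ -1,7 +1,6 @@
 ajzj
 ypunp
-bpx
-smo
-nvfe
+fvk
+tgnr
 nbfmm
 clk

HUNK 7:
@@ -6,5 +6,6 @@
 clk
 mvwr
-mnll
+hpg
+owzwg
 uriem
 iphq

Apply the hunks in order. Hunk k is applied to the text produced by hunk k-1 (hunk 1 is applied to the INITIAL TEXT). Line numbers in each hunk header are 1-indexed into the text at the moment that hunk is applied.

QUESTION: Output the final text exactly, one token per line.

Hunk 1: at line 1 remove [kzjyx,srmny] add [bpx,smo] -> 14 lines: ajzj ypunp bpx smo qjfi jbih nbfmm ynox mvwr pbry vdwmo sjpqv czes fiojp
Hunk 2: at line 6 remove [ynox] add [clk] -> 14 lines: ajzj ypunp bpx smo qjfi jbih nbfmm clk mvwr pbry vdwmo sjpqv czes fiojp
Hunk 3: at line 9 remove [pbry,vdwmo] add [mnll,uriem,nhkz] -> 15 lines: ajzj ypunp bpx smo qjfi jbih nbfmm clk mvwr mnll uriem nhkz sjpqv czes fiojp
Hunk 4: at line 10 remove [nhkz] add [iphq,jlcy,jbt] -> 17 lines: ajzj ypunp bpx smo qjfi jbih nbfmm clk mvwr mnll uriem iphq jlcy jbt sjpqv czes fiojp
Hunk 5: at line 4 remove [qjfi,jbih] add [nvfe] -> 16 lines: ajzj ypunp bpx smo nvfe nbfmm clk mvwr mnll uriem iphq jlcy jbt sjpqv czes fiojp
Hunk 6: at line 1 remove [bpx,smo,nvfe] add [fvk,tgnr] -> 15 lines: ajzj ypunp fvk tgnr nbfmm clk mvwr mnll uriem iphq jlcy jbt sjpqv czes fiojp
Hunk 7: at line 6 remove [mnll] add [hpg,owzwg] -> 16 lines: ajzj ypunp fvk tgnr nbfmm clk mvwr hpg owzwg uriem iphq jlcy jbt sjpqv czes fiojp

Answer: ajzj
ypunp
fvk
tgnr
nbfmm
clk
mvwr
hpg
owzwg
uriem
iphq
jlcy
jbt
sjpqv
czes
fiojp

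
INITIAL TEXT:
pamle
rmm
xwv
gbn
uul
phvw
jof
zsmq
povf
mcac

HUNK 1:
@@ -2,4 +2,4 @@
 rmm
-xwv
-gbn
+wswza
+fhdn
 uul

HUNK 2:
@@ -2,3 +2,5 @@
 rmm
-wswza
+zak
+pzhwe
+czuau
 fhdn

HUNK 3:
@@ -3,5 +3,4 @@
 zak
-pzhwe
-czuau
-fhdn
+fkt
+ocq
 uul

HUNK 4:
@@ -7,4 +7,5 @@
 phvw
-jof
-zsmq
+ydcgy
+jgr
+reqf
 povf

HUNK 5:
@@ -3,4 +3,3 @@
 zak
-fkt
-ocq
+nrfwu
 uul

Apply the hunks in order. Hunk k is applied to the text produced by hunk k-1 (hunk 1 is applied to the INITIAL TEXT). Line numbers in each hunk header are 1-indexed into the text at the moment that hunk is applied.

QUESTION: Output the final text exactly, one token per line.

Hunk 1: at line 2 remove [xwv,gbn] add [wswza,fhdn] -> 10 lines: pamle rmm wswza fhdn uul phvw jof zsmq povf mcac
Hunk 2: at line 2 remove [wswza] add [zak,pzhwe,czuau] -> 12 lines: pamle rmm zak pzhwe czuau fhdn uul phvw jof zsmq povf mcac
Hunk 3: at line 3 remove [pzhwe,czuau,fhdn] add [fkt,ocq] -> 11 lines: pamle rmm zak fkt ocq uul phvw jof zsmq povf mcac
Hunk 4: at line 7 remove [jof,zsmq] add [ydcgy,jgr,reqf] -> 12 lines: pamle rmm zak fkt ocq uul phvw ydcgy jgr reqf povf mcac
Hunk 5: at line 3 remove [fkt,ocq] add [nrfwu] -> 11 lines: pamle rmm zak nrfwu uul phvw ydcgy jgr reqf povf mcac

Answer: pamle
rmm
zak
nrfwu
uul
phvw
ydcgy
jgr
reqf
povf
mcac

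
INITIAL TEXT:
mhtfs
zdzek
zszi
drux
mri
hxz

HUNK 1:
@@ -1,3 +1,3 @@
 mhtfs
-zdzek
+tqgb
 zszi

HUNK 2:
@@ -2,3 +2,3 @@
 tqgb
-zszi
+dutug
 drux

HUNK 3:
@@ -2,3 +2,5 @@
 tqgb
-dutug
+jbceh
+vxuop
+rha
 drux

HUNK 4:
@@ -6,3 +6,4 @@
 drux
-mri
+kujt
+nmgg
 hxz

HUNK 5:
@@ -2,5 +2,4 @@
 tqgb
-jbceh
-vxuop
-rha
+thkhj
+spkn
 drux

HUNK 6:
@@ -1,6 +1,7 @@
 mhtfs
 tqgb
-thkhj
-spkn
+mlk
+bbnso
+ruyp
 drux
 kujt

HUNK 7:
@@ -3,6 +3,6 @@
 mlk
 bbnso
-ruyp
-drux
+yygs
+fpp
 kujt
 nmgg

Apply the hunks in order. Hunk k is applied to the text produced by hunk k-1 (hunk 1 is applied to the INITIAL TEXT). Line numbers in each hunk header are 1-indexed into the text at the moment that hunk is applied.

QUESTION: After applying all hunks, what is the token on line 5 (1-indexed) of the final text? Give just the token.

Answer: yygs

Derivation:
Hunk 1: at line 1 remove [zdzek] add [tqgb] -> 6 lines: mhtfs tqgb zszi drux mri hxz
Hunk 2: at line 2 remove [zszi] add [dutug] -> 6 lines: mhtfs tqgb dutug drux mri hxz
Hunk 3: at line 2 remove [dutug] add [jbceh,vxuop,rha] -> 8 lines: mhtfs tqgb jbceh vxuop rha drux mri hxz
Hunk 4: at line 6 remove [mri] add [kujt,nmgg] -> 9 lines: mhtfs tqgb jbceh vxuop rha drux kujt nmgg hxz
Hunk 5: at line 2 remove [jbceh,vxuop,rha] add [thkhj,spkn] -> 8 lines: mhtfs tqgb thkhj spkn drux kujt nmgg hxz
Hunk 6: at line 1 remove [thkhj,spkn] add [mlk,bbnso,ruyp] -> 9 lines: mhtfs tqgb mlk bbnso ruyp drux kujt nmgg hxz
Hunk 7: at line 3 remove [ruyp,drux] add [yygs,fpp] -> 9 lines: mhtfs tqgb mlk bbnso yygs fpp kujt nmgg hxz
Final line 5: yygs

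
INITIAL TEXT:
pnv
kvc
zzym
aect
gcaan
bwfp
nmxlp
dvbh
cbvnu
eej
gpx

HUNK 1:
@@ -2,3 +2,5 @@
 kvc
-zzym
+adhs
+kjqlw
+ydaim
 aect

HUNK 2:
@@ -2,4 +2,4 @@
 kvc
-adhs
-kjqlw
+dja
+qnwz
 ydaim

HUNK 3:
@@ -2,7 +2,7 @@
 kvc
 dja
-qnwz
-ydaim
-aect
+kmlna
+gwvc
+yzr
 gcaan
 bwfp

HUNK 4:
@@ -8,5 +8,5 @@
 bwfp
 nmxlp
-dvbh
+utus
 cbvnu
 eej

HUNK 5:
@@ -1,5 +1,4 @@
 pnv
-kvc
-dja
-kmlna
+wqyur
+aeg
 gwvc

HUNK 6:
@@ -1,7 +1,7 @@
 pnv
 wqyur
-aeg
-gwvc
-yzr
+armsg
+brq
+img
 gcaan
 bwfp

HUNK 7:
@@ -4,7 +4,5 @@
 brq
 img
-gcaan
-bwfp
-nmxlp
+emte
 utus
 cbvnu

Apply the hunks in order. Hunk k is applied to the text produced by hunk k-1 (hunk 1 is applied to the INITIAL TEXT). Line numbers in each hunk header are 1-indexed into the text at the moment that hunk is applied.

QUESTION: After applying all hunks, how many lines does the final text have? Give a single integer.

Hunk 1: at line 2 remove [zzym] add [adhs,kjqlw,ydaim] -> 13 lines: pnv kvc adhs kjqlw ydaim aect gcaan bwfp nmxlp dvbh cbvnu eej gpx
Hunk 2: at line 2 remove [adhs,kjqlw] add [dja,qnwz] -> 13 lines: pnv kvc dja qnwz ydaim aect gcaan bwfp nmxlp dvbh cbvnu eej gpx
Hunk 3: at line 2 remove [qnwz,ydaim,aect] add [kmlna,gwvc,yzr] -> 13 lines: pnv kvc dja kmlna gwvc yzr gcaan bwfp nmxlp dvbh cbvnu eej gpx
Hunk 4: at line 8 remove [dvbh] add [utus] -> 13 lines: pnv kvc dja kmlna gwvc yzr gcaan bwfp nmxlp utus cbvnu eej gpx
Hunk 5: at line 1 remove [kvc,dja,kmlna] add [wqyur,aeg] -> 12 lines: pnv wqyur aeg gwvc yzr gcaan bwfp nmxlp utus cbvnu eej gpx
Hunk 6: at line 1 remove [aeg,gwvc,yzr] add [armsg,brq,img] -> 12 lines: pnv wqyur armsg brq img gcaan bwfp nmxlp utus cbvnu eej gpx
Hunk 7: at line 4 remove [gcaan,bwfp,nmxlp] add [emte] -> 10 lines: pnv wqyur armsg brq img emte utus cbvnu eej gpx
Final line count: 10

Answer: 10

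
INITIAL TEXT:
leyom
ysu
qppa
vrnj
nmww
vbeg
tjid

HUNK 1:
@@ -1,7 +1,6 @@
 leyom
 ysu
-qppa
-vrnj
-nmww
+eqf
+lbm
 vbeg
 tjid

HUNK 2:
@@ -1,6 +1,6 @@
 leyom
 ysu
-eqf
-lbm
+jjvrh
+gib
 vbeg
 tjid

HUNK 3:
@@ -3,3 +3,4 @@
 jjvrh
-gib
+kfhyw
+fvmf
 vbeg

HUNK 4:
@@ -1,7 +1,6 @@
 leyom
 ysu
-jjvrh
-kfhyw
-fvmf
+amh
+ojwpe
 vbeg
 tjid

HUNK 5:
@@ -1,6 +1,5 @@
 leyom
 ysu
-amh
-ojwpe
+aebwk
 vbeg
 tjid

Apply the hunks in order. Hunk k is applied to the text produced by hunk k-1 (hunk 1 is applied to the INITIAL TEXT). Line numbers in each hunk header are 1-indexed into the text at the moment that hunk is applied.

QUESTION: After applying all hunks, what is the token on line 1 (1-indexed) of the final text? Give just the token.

Hunk 1: at line 1 remove [qppa,vrnj,nmww] add [eqf,lbm] -> 6 lines: leyom ysu eqf lbm vbeg tjid
Hunk 2: at line 1 remove [eqf,lbm] add [jjvrh,gib] -> 6 lines: leyom ysu jjvrh gib vbeg tjid
Hunk 3: at line 3 remove [gib] add [kfhyw,fvmf] -> 7 lines: leyom ysu jjvrh kfhyw fvmf vbeg tjid
Hunk 4: at line 1 remove [jjvrh,kfhyw,fvmf] add [amh,ojwpe] -> 6 lines: leyom ysu amh ojwpe vbeg tjid
Hunk 5: at line 1 remove [amh,ojwpe] add [aebwk] -> 5 lines: leyom ysu aebwk vbeg tjid
Final line 1: leyom

Answer: leyom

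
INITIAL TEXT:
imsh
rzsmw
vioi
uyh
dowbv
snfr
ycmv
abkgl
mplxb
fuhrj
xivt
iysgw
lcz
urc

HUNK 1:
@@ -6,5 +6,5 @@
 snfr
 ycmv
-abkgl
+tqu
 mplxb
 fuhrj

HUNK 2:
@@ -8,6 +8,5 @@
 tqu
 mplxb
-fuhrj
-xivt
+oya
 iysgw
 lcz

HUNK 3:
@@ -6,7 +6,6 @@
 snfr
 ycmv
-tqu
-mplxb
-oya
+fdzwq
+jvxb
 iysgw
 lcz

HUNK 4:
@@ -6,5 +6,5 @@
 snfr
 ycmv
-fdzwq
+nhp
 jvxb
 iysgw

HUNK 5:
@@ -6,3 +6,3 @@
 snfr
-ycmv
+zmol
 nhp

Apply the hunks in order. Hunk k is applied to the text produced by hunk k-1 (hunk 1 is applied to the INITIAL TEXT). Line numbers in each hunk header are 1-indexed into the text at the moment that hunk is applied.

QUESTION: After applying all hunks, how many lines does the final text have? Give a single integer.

Answer: 12

Derivation:
Hunk 1: at line 6 remove [abkgl] add [tqu] -> 14 lines: imsh rzsmw vioi uyh dowbv snfr ycmv tqu mplxb fuhrj xivt iysgw lcz urc
Hunk 2: at line 8 remove [fuhrj,xivt] add [oya] -> 13 lines: imsh rzsmw vioi uyh dowbv snfr ycmv tqu mplxb oya iysgw lcz urc
Hunk 3: at line 6 remove [tqu,mplxb,oya] add [fdzwq,jvxb] -> 12 lines: imsh rzsmw vioi uyh dowbv snfr ycmv fdzwq jvxb iysgw lcz urc
Hunk 4: at line 6 remove [fdzwq] add [nhp] -> 12 lines: imsh rzsmw vioi uyh dowbv snfr ycmv nhp jvxb iysgw lcz urc
Hunk 5: at line 6 remove [ycmv] add [zmol] -> 12 lines: imsh rzsmw vioi uyh dowbv snfr zmol nhp jvxb iysgw lcz urc
Final line count: 12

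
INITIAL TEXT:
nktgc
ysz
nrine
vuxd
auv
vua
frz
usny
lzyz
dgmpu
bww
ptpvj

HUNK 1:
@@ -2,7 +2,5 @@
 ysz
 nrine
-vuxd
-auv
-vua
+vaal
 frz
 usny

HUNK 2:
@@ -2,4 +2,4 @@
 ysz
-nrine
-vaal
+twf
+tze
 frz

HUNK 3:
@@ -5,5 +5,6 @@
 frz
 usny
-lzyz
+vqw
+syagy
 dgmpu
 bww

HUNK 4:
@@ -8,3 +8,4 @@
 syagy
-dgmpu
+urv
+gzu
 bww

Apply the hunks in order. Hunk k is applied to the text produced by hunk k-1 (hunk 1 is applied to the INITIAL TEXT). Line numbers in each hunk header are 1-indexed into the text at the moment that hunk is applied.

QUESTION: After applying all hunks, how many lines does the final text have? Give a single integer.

Hunk 1: at line 2 remove [vuxd,auv,vua] add [vaal] -> 10 lines: nktgc ysz nrine vaal frz usny lzyz dgmpu bww ptpvj
Hunk 2: at line 2 remove [nrine,vaal] add [twf,tze] -> 10 lines: nktgc ysz twf tze frz usny lzyz dgmpu bww ptpvj
Hunk 3: at line 5 remove [lzyz] add [vqw,syagy] -> 11 lines: nktgc ysz twf tze frz usny vqw syagy dgmpu bww ptpvj
Hunk 4: at line 8 remove [dgmpu] add [urv,gzu] -> 12 lines: nktgc ysz twf tze frz usny vqw syagy urv gzu bww ptpvj
Final line count: 12

Answer: 12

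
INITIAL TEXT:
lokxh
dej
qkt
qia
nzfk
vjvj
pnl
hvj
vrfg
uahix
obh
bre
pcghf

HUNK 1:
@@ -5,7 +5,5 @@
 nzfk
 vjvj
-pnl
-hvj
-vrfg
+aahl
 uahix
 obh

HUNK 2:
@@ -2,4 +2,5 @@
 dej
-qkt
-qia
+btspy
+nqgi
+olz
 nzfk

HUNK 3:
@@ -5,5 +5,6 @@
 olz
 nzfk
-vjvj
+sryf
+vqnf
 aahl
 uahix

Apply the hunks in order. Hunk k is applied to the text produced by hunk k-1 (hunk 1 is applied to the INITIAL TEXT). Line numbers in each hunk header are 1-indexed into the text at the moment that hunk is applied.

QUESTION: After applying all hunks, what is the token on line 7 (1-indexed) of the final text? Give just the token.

Answer: sryf

Derivation:
Hunk 1: at line 5 remove [pnl,hvj,vrfg] add [aahl] -> 11 lines: lokxh dej qkt qia nzfk vjvj aahl uahix obh bre pcghf
Hunk 2: at line 2 remove [qkt,qia] add [btspy,nqgi,olz] -> 12 lines: lokxh dej btspy nqgi olz nzfk vjvj aahl uahix obh bre pcghf
Hunk 3: at line 5 remove [vjvj] add [sryf,vqnf] -> 13 lines: lokxh dej btspy nqgi olz nzfk sryf vqnf aahl uahix obh bre pcghf
Final line 7: sryf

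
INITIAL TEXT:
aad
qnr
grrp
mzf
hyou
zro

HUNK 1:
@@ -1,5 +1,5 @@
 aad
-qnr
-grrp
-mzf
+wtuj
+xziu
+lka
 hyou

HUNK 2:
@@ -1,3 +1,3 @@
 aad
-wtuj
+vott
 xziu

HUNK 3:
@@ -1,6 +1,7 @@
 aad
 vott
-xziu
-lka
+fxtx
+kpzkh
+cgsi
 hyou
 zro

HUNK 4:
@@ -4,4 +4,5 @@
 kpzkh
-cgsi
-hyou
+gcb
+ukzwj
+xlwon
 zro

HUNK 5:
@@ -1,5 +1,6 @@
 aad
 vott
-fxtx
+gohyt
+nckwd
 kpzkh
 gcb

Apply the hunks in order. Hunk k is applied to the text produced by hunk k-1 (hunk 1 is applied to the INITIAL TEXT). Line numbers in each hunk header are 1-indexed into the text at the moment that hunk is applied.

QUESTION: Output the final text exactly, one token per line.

Hunk 1: at line 1 remove [qnr,grrp,mzf] add [wtuj,xziu,lka] -> 6 lines: aad wtuj xziu lka hyou zro
Hunk 2: at line 1 remove [wtuj] add [vott] -> 6 lines: aad vott xziu lka hyou zro
Hunk 3: at line 1 remove [xziu,lka] add [fxtx,kpzkh,cgsi] -> 7 lines: aad vott fxtx kpzkh cgsi hyou zro
Hunk 4: at line 4 remove [cgsi,hyou] add [gcb,ukzwj,xlwon] -> 8 lines: aad vott fxtx kpzkh gcb ukzwj xlwon zro
Hunk 5: at line 1 remove [fxtx] add [gohyt,nckwd] -> 9 lines: aad vott gohyt nckwd kpzkh gcb ukzwj xlwon zro

Answer: aad
vott
gohyt
nckwd
kpzkh
gcb
ukzwj
xlwon
zro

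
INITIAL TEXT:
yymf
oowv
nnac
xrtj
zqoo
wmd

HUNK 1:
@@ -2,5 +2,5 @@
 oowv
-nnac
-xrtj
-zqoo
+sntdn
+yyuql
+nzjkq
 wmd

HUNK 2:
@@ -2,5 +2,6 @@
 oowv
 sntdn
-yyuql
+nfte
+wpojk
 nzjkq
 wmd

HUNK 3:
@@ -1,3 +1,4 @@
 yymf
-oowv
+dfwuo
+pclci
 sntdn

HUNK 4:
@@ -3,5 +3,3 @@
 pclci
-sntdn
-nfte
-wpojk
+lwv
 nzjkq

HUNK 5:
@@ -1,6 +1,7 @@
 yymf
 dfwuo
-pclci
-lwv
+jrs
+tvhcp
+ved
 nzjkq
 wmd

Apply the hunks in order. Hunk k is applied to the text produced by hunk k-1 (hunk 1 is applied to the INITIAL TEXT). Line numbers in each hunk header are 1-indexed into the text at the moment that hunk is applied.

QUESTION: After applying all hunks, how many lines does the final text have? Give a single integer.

Hunk 1: at line 2 remove [nnac,xrtj,zqoo] add [sntdn,yyuql,nzjkq] -> 6 lines: yymf oowv sntdn yyuql nzjkq wmd
Hunk 2: at line 2 remove [yyuql] add [nfte,wpojk] -> 7 lines: yymf oowv sntdn nfte wpojk nzjkq wmd
Hunk 3: at line 1 remove [oowv] add [dfwuo,pclci] -> 8 lines: yymf dfwuo pclci sntdn nfte wpojk nzjkq wmd
Hunk 4: at line 3 remove [sntdn,nfte,wpojk] add [lwv] -> 6 lines: yymf dfwuo pclci lwv nzjkq wmd
Hunk 5: at line 1 remove [pclci,lwv] add [jrs,tvhcp,ved] -> 7 lines: yymf dfwuo jrs tvhcp ved nzjkq wmd
Final line count: 7

Answer: 7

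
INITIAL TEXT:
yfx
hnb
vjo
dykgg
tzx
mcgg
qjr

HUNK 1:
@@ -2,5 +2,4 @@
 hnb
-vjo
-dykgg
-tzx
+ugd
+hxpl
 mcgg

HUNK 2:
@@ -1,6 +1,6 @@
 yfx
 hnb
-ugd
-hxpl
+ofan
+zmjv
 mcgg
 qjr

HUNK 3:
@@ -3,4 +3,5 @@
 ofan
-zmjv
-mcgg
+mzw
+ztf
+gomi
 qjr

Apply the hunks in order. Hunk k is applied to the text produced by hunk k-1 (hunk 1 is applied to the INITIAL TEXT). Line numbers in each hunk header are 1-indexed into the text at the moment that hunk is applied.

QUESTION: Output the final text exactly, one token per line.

Answer: yfx
hnb
ofan
mzw
ztf
gomi
qjr

Derivation:
Hunk 1: at line 2 remove [vjo,dykgg,tzx] add [ugd,hxpl] -> 6 lines: yfx hnb ugd hxpl mcgg qjr
Hunk 2: at line 1 remove [ugd,hxpl] add [ofan,zmjv] -> 6 lines: yfx hnb ofan zmjv mcgg qjr
Hunk 3: at line 3 remove [zmjv,mcgg] add [mzw,ztf,gomi] -> 7 lines: yfx hnb ofan mzw ztf gomi qjr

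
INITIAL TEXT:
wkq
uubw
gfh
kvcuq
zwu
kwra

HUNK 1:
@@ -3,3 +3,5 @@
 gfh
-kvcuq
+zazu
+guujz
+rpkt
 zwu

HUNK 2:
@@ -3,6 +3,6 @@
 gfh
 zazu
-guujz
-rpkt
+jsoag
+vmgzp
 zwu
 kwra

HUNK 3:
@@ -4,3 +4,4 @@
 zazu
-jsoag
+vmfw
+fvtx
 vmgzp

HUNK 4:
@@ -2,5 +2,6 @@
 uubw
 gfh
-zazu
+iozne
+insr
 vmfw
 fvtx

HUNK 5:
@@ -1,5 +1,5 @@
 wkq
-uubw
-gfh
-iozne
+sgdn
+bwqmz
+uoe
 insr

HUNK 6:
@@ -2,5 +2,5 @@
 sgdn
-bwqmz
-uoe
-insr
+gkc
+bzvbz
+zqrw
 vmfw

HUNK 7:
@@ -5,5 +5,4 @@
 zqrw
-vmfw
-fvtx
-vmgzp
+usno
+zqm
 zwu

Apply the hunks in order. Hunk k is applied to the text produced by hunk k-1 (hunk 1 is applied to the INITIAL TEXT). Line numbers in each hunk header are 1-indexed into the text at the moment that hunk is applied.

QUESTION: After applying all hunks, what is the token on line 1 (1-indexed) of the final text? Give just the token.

Answer: wkq

Derivation:
Hunk 1: at line 3 remove [kvcuq] add [zazu,guujz,rpkt] -> 8 lines: wkq uubw gfh zazu guujz rpkt zwu kwra
Hunk 2: at line 3 remove [guujz,rpkt] add [jsoag,vmgzp] -> 8 lines: wkq uubw gfh zazu jsoag vmgzp zwu kwra
Hunk 3: at line 4 remove [jsoag] add [vmfw,fvtx] -> 9 lines: wkq uubw gfh zazu vmfw fvtx vmgzp zwu kwra
Hunk 4: at line 2 remove [zazu] add [iozne,insr] -> 10 lines: wkq uubw gfh iozne insr vmfw fvtx vmgzp zwu kwra
Hunk 5: at line 1 remove [uubw,gfh,iozne] add [sgdn,bwqmz,uoe] -> 10 lines: wkq sgdn bwqmz uoe insr vmfw fvtx vmgzp zwu kwra
Hunk 6: at line 2 remove [bwqmz,uoe,insr] add [gkc,bzvbz,zqrw] -> 10 lines: wkq sgdn gkc bzvbz zqrw vmfw fvtx vmgzp zwu kwra
Hunk 7: at line 5 remove [vmfw,fvtx,vmgzp] add [usno,zqm] -> 9 lines: wkq sgdn gkc bzvbz zqrw usno zqm zwu kwra
Final line 1: wkq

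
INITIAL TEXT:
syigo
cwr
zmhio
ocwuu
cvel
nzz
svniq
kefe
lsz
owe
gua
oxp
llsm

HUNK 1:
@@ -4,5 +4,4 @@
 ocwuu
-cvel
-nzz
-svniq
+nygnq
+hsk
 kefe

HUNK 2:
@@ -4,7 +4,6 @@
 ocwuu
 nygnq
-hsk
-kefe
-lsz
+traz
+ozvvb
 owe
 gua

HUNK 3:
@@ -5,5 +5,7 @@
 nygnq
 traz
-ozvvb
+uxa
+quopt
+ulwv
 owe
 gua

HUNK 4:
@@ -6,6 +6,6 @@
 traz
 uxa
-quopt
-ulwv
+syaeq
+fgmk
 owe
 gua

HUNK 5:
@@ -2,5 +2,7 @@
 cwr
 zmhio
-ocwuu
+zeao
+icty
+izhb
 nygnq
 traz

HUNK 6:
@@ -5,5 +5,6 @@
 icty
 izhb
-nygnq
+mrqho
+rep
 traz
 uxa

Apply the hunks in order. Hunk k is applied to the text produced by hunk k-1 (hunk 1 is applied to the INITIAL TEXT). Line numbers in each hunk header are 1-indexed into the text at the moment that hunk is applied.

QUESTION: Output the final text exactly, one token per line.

Answer: syigo
cwr
zmhio
zeao
icty
izhb
mrqho
rep
traz
uxa
syaeq
fgmk
owe
gua
oxp
llsm

Derivation:
Hunk 1: at line 4 remove [cvel,nzz,svniq] add [nygnq,hsk] -> 12 lines: syigo cwr zmhio ocwuu nygnq hsk kefe lsz owe gua oxp llsm
Hunk 2: at line 4 remove [hsk,kefe,lsz] add [traz,ozvvb] -> 11 lines: syigo cwr zmhio ocwuu nygnq traz ozvvb owe gua oxp llsm
Hunk 3: at line 5 remove [ozvvb] add [uxa,quopt,ulwv] -> 13 lines: syigo cwr zmhio ocwuu nygnq traz uxa quopt ulwv owe gua oxp llsm
Hunk 4: at line 6 remove [quopt,ulwv] add [syaeq,fgmk] -> 13 lines: syigo cwr zmhio ocwuu nygnq traz uxa syaeq fgmk owe gua oxp llsm
Hunk 5: at line 2 remove [ocwuu] add [zeao,icty,izhb] -> 15 lines: syigo cwr zmhio zeao icty izhb nygnq traz uxa syaeq fgmk owe gua oxp llsm
Hunk 6: at line 5 remove [nygnq] add [mrqho,rep] -> 16 lines: syigo cwr zmhio zeao icty izhb mrqho rep traz uxa syaeq fgmk owe gua oxp llsm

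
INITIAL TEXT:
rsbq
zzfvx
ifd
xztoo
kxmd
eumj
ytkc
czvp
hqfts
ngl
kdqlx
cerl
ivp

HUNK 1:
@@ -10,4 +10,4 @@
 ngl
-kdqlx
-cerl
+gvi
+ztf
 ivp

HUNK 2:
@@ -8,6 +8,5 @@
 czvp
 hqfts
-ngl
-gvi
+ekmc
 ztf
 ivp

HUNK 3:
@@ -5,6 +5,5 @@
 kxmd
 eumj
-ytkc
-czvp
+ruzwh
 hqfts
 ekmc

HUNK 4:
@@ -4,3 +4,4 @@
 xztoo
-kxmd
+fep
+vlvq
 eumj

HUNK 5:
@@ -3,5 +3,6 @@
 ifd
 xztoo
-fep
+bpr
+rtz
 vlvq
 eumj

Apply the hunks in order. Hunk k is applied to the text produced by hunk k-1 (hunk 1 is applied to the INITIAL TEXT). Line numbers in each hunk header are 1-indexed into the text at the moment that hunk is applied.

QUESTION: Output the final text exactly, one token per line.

Answer: rsbq
zzfvx
ifd
xztoo
bpr
rtz
vlvq
eumj
ruzwh
hqfts
ekmc
ztf
ivp

Derivation:
Hunk 1: at line 10 remove [kdqlx,cerl] add [gvi,ztf] -> 13 lines: rsbq zzfvx ifd xztoo kxmd eumj ytkc czvp hqfts ngl gvi ztf ivp
Hunk 2: at line 8 remove [ngl,gvi] add [ekmc] -> 12 lines: rsbq zzfvx ifd xztoo kxmd eumj ytkc czvp hqfts ekmc ztf ivp
Hunk 3: at line 5 remove [ytkc,czvp] add [ruzwh] -> 11 lines: rsbq zzfvx ifd xztoo kxmd eumj ruzwh hqfts ekmc ztf ivp
Hunk 4: at line 4 remove [kxmd] add [fep,vlvq] -> 12 lines: rsbq zzfvx ifd xztoo fep vlvq eumj ruzwh hqfts ekmc ztf ivp
Hunk 5: at line 3 remove [fep] add [bpr,rtz] -> 13 lines: rsbq zzfvx ifd xztoo bpr rtz vlvq eumj ruzwh hqfts ekmc ztf ivp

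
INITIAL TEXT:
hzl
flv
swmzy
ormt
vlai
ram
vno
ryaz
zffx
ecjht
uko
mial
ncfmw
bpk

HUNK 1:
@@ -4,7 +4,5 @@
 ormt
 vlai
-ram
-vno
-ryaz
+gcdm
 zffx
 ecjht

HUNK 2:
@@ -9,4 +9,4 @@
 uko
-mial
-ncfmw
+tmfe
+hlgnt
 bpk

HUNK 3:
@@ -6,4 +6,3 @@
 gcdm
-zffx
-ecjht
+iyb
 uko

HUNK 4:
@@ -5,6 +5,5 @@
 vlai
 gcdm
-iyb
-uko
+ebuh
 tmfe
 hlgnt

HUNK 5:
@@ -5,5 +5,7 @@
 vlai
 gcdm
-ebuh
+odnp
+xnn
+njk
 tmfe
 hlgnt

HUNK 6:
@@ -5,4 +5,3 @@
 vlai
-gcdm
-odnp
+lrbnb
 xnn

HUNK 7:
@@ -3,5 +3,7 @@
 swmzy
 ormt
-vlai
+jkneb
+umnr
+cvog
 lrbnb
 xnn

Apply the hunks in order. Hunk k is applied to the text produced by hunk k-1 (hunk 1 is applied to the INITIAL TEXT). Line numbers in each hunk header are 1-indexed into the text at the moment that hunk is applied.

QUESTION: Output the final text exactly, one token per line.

Hunk 1: at line 4 remove [ram,vno,ryaz] add [gcdm] -> 12 lines: hzl flv swmzy ormt vlai gcdm zffx ecjht uko mial ncfmw bpk
Hunk 2: at line 9 remove [mial,ncfmw] add [tmfe,hlgnt] -> 12 lines: hzl flv swmzy ormt vlai gcdm zffx ecjht uko tmfe hlgnt bpk
Hunk 3: at line 6 remove [zffx,ecjht] add [iyb] -> 11 lines: hzl flv swmzy ormt vlai gcdm iyb uko tmfe hlgnt bpk
Hunk 4: at line 5 remove [iyb,uko] add [ebuh] -> 10 lines: hzl flv swmzy ormt vlai gcdm ebuh tmfe hlgnt bpk
Hunk 5: at line 5 remove [ebuh] add [odnp,xnn,njk] -> 12 lines: hzl flv swmzy ormt vlai gcdm odnp xnn njk tmfe hlgnt bpk
Hunk 6: at line 5 remove [gcdm,odnp] add [lrbnb] -> 11 lines: hzl flv swmzy ormt vlai lrbnb xnn njk tmfe hlgnt bpk
Hunk 7: at line 3 remove [vlai] add [jkneb,umnr,cvog] -> 13 lines: hzl flv swmzy ormt jkneb umnr cvog lrbnb xnn njk tmfe hlgnt bpk

Answer: hzl
flv
swmzy
ormt
jkneb
umnr
cvog
lrbnb
xnn
njk
tmfe
hlgnt
bpk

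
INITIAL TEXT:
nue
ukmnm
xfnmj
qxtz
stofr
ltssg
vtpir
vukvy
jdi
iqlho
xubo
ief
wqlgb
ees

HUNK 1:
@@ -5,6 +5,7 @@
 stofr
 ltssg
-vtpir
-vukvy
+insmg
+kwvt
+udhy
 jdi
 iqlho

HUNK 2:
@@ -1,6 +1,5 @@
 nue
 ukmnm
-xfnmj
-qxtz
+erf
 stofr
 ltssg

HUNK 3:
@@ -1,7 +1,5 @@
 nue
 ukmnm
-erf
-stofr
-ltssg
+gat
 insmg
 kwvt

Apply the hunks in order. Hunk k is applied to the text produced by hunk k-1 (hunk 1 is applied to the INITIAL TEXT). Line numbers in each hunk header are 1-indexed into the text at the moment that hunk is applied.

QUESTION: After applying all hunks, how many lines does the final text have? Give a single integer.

Answer: 12

Derivation:
Hunk 1: at line 5 remove [vtpir,vukvy] add [insmg,kwvt,udhy] -> 15 lines: nue ukmnm xfnmj qxtz stofr ltssg insmg kwvt udhy jdi iqlho xubo ief wqlgb ees
Hunk 2: at line 1 remove [xfnmj,qxtz] add [erf] -> 14 lines: nue ukmnm erf stofr ltssg insmg kwvt udhy jdi iqlho xubo ief wqlgb ees
Hunk 3: at line 1 remove [erf,stofr,ltssg] add [gat] -> 12 lines: nue ukmnm gat insmg kwvt udhy jdi iqlho xubo ief wqlgb ees
Final line count: 12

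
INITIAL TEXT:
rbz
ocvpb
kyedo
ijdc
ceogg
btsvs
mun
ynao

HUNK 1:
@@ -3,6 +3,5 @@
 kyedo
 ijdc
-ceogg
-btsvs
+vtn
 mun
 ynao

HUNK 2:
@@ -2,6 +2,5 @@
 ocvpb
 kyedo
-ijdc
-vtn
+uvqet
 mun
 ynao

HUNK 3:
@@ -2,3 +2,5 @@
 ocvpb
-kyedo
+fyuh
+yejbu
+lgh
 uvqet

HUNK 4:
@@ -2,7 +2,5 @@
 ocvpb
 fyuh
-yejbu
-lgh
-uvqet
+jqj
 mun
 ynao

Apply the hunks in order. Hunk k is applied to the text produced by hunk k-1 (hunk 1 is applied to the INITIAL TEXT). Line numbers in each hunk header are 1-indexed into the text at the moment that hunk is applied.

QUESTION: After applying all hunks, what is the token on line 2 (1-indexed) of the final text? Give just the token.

Hunk 1: at line 3 remove [ceogg,btsvs] add [vtn] -> 7 lines: rbz ocvpb kyedo ijdc vtn mun ynao
Hunk 2: at line 2 remove [ijdc,vtn] add [uvqet] -> 6 lines: rbz ocvpb kyedo uvqet mun ynao
Hunk 3: at line 2 remove [kyedo] add [fyuh,yejbu,lgh] -> 8 lines: rbz ocvpb fyuh yejbu lgh uvqet mun ynao
Hunk 4: at line 2 remove [yejbu,lgh,uvqet] add [jqj] -> 6 lines: rbz ocvpb fyuh jqj mun ynao
Final line 2: ocvpb

Answer: ocvpb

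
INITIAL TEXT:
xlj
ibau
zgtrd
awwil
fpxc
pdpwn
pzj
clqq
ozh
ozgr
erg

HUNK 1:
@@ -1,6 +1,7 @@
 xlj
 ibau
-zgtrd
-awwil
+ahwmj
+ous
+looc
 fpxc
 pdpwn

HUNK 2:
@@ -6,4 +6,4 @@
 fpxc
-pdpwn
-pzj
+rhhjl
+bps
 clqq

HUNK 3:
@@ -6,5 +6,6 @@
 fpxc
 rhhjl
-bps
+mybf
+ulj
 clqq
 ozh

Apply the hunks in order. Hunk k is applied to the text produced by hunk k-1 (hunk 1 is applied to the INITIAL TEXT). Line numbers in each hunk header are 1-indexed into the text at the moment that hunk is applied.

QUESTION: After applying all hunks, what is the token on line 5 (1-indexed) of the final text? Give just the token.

Hunk 1: at line 1 remove [zgtrd,awwil] add [ahwmj,ous,looc] -> 12 lines: xlj ibau ahwmj ous looc fpxc pdpwn pzj clqq ozh ozgr erg
Hunk 2: at line 6 remove [pdpwn,pzj] add [rhhjl,bps] -> 12 lines: xlj ibau ahwmj ous looc fpxc rhhjl bps clqq ozh ozgr erg
Hunk 3: at line 6 remove [bps] add [mybf,ulj] -> 13 lines: xlj ibau ahwmj ous looc fpxc rhhjl mybf ulj clqq ozh ozgr erg
Final line 5: looc

Answer: looc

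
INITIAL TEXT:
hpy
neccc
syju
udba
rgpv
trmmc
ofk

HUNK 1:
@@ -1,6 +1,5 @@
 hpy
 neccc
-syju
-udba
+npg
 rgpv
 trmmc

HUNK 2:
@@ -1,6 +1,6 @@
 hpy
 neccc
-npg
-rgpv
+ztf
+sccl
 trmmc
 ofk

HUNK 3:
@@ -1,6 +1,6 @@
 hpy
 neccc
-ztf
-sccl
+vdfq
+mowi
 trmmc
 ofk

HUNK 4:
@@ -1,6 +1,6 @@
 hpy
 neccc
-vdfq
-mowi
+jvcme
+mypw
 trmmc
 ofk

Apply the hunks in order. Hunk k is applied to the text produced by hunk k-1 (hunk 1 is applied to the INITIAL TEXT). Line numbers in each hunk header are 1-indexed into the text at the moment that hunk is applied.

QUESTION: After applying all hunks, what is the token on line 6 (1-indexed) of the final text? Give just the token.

Answer: ofk

Derivation:
Hunk 1: at line 1 remove [syju,udba] add [npg] -> 6 lines: hpy neccc npg rgpv trmmc ofk
Hunk 2: at line 1 remove [npg,rgpv] add [ztf,sccl] -> 6 lines: hpy neccc ztf sccl trmmc ofk
Hunk 3: at line 1 remove [ztf,sccl] add [vdfq,mowi] -> 6 lines: hpy neccc vdfq mowi trmmc ofk
Hunk 4: at line 1 remove [vdfq,mowi] add [jvcme,mypw] -> 6 lines: hpy neccc jvcme mypw trmmc ofk
Final line 6: ofk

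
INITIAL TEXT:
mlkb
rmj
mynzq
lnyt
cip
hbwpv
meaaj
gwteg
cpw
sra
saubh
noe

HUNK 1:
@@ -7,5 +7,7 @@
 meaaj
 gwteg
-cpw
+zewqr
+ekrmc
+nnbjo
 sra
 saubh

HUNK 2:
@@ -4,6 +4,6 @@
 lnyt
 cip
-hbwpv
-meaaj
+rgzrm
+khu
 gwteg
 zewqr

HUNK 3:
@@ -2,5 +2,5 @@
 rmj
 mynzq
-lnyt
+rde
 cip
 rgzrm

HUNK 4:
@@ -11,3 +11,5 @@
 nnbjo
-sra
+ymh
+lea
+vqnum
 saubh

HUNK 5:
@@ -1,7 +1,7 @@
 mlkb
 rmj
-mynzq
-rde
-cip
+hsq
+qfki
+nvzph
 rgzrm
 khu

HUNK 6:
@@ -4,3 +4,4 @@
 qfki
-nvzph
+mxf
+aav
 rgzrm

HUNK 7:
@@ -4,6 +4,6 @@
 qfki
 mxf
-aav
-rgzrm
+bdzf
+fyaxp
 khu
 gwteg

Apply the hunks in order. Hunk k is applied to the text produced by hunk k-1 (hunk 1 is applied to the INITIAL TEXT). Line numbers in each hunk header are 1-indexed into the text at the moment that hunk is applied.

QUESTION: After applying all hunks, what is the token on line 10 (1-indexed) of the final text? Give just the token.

Hunk 1: at line 7 remove [cpw] add [zewqr,ekrmc,nnbjo] -> 14 lines: mlkb rmj mynzq lnyt cip hbwpv meaaj gwteg zewqr ekrmc nnbjo sra saubh noe
Hunk 2: at line 4 remove [hbwpv,meaaj] add [rgzrm,khu] -> 14 lines: mlkb rmj mynzq lnyt cip rgzrm khu gwteg zewqr ekrmc nnbjo sra saubh noe
Hunk 3: at line 2 remove [lnyt] add [rde] -> 14 lines: mlkb rmj mynzq rde cip rgzrm khu gwteg zewqr ekrmc nnbjo sra saubh noe
Hunk 4: at line 11 remove [sra] add [ymh,lea,vqnum] -> 16 lines: mlkb rmj mynzq rde cip rgzrm khu gwteg zewqr ekrmc nnbjo ymh lea vqnum saubh noe
Hunk 5: at line 1 remove [mynzq,rde,cip] add [hsq,qfki,nvzph] -> 16 lines: mlkb rmj hsq qfki nvzph rgzrm khu gwteg zewqr ekrmc nnbjo ymh lea vqnum saubh noe
Hunk 6: at line 4 remove [nvzph] add [mxf,aav] -> 17 lines: mlkb rmj hsq qfki mxf aav rgzrm khu gwteg zewqr ekrmc nnbjo ymh lea vqnum saubh noe
Hunk 7: at line 4 remove [aav,rgzrm] add [bdzf,fyaxp] -> 17 lines: mlkb rmj hsq qfki mxf bdzf fyaxp khu gwteg zewqr ekrmc nnbjo ymh lea vqnum saubh noe
Final line 10: zewqr

Answer: zewqr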